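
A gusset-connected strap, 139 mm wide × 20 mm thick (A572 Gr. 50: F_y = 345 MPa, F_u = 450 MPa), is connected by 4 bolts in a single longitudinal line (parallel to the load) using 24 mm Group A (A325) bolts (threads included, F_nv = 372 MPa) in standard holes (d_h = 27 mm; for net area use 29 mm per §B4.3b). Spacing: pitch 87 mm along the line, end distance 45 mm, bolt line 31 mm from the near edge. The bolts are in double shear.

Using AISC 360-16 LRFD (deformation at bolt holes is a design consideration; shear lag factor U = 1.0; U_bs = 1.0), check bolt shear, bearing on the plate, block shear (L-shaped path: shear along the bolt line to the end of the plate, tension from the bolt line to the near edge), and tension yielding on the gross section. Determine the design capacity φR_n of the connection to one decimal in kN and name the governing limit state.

Bolt shear: A_b = π(24)²/4 = 452.39 mm². φR_n = 0.75 × 372 × 452.39 × 4 × 2 = 1009.7 kN.
Bearing (20 mm plate, F_u = 450 MPa): end bolts L_c = 45 − 27/2 = 31.5, R_n = min(1.2×31.5×20×450, 2.4×24×20×450) = 340.2 kN/bolt; interior L_c = 87 − 27 = 60, R_n = 518.4 kN/bolt. φR_n = 0.75 × (1×340.2 + 3×518.4) = 1421.6 kN.
Block shear: shear path 1×[45+3×87] = 1×306 mm, A_gv = 6120, A_nv = 1×(306 − 3.5×29)×20 = 4090 mm²; tension to near edge: (31 − 0.5×29)×20 = 330 mm². R_n = min(0.6×450×4090, 0.6×345×6120) + 1.0×450×330 = min(1104.3, 1266.8) + 148.5 = 1252.8 kN. φR_n = 0.75 × 1252.8 = 939.6 kN.
Tension yield (gross): A_g = 139×20 = 2780 mm². φR_n = 0.90 × 345 × 2780 = 863.2 kN.
Governing: min(1009.7, 1421.6, 939.6, 863.2) = 863.2 kN → gross-section yield.

863.2 kN (gross-section yield governs)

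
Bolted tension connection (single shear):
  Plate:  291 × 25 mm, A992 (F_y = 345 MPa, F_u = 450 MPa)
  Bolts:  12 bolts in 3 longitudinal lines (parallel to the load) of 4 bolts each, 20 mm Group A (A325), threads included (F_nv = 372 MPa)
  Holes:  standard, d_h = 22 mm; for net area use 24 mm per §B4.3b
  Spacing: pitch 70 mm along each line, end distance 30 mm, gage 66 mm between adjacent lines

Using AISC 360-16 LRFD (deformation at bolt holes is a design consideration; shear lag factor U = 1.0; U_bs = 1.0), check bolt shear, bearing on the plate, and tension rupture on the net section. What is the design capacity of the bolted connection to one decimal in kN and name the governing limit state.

1051.8 kN (bolt shear governs)

Bolt shear: A_b = π(20)²/4 = 314.16 mm². φR_n = 0.75 × 372 × 314.16 × 12 × 1 = 1051.8 kN.
Bearing (25 mm plate, F_u = 450 MPa): end bolts L_c = 30 − 22/2 = 19, R_n = min(1.2×19×25×450, 2.4×20×25×450) = 256.5 kN/bolt; interior L_c = 70 − 22 = 48, R_n = 540 kN/bolt. φR_n = 0.75 × (3×256.5 + 9×540) = 4222.1 kN.
Tension rupture (net): A_n = (291 − 3×24)×25 = 5475 mm² (U = 1.0, A_e = A_n). φR_n = 0.75 × 450 × 5475 = 1847.8 kN.
Governing: min(1051.8, 4222.1, 1847.8) = 1051.8 kN → bolt shear.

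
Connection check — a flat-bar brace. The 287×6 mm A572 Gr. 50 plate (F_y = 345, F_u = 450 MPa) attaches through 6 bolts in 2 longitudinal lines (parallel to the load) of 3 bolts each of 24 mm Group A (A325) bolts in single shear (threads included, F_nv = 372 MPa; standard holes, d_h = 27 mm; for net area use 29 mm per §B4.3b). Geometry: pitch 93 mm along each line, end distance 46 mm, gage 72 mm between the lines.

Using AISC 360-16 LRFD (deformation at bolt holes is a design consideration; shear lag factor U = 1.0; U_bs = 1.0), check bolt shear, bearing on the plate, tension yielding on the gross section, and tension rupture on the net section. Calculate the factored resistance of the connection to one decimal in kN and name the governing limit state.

Bolt shear: A_b = π(24)²/4 = 452.39 mm². φR_n = 0.75 × 372 × 452.39 × 6 × 1 = 757.3 kN.
Bearing (6 mm plate, F_u = 450 MPa): end bolts L_c = 46 − 27/2 = 32.5, R_n = min(1.2×32.5×6×450, 2.4×24×6×450) = 105.3 kN/bolt; interior L_c = 93 − 27 = 66, R_n = 155.52 kN/bolt. φR_n = 0.75 × (2×105.3 + 4×155.52) = 624.5 kN.
Tension yield (gross): A_g = 287×6 = 1722 mm². φR_n = 0.90 × 345 × 1722 = 534.7 kN.
Tension rupture (net): A_n = (287 − 2×29)×6 = 1374 mm² (U = 1.0, A_e = A_n). φR_n = 0.75 × 450 × 1374 = 463.7 kN.
Governing: min(757.3, 624.5, 534.7, 463.7) = 463.7 kN → net-section rupture.

463.7 kN (net-section rupture governs)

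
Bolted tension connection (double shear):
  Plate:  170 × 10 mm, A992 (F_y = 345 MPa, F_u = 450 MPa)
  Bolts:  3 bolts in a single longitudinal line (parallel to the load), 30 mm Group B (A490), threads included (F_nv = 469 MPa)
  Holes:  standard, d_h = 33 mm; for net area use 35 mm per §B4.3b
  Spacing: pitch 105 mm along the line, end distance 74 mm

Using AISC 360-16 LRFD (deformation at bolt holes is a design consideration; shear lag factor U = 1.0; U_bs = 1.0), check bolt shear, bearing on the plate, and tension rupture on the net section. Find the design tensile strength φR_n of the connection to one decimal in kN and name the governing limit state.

Bolt shear: A_b = π(30)²/4 = 706.86 mm². φR_n = 0.75 × 469 × 706.86 × 3 × 2 = 1491.8 kN.
Bearing (10 mm plate, F_u = 450 MPa): end bolts L_c = 74 − 33/2 = 57.5, R_n = min(1.2×57.5×10×450, 2.4×30×10×450) = 310.5 kN/bolt; interior L_c = 105 − 33 = 72, R_n = 324 kN/bolt. φR_n = 0.75 × (1×310.5 + 2×324) = 718.9 kN.
Tension rupture (net): A_n = (170 − 1×35)×10 = 1350 mm² (U = 1.0, A_e = A_n). φR_n = 0.75 × 450 × 1350 = 455.6 kN.
Governing: min(1491.8, 718.9, 455.6) = 455.6 kN → net-section rupture.

455.6 kN (net-section rupture governs)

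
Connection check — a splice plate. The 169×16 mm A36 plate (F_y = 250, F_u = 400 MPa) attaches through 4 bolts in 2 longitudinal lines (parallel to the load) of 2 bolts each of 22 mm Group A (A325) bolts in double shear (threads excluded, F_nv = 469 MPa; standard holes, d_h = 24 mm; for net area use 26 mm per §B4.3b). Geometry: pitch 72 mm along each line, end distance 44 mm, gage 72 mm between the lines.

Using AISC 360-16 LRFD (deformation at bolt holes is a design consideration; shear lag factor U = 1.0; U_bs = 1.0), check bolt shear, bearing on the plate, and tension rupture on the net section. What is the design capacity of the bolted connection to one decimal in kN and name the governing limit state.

Bolt shear: A_b = π(22)²/4 = 380.13 mm². φR_n = 0.75 × 469 × 380.13 × 4 × 2 = 1069.7 kN.
Bearing (16 mm plate, F_u = 400 MPa): end bolts L_c = 44 − 24/2 = 32, R_n = min(1.2×32×16×400, 2.4×22×16×400) = 245.76 kN/bolt; interior L_c = 72 − 24 = 48, R_n = 337.92 kN/bolt. φR_n = 0.75 × (2×245.76 + 2×337.92) = 875.5 kN.
Tension rupture (net): A_n = (169 − 2×26)×16 = 1872 mm² (U = 1.0, A_e = A_n). φR_n = 0.75 × 400 × 1872 = 561.6 kN.
Governing: min(1069.7, 875.5, 561.6) = 561.6 kN → net-section rupture.

561.6 kN (net-section rupture governs)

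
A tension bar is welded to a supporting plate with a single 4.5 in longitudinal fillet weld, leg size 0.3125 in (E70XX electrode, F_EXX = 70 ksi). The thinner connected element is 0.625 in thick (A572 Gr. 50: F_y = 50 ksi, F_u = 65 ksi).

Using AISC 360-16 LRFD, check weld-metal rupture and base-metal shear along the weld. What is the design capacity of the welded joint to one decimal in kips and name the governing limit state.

Weld metal: throat = 0.707×0.3125 = 0.22094 in, L = 4.5 in. φR_n = 0.75 × 0.6 × 70 × 0.22094 × 4.5 = 31.3 kips.
Base metal shear (0.625 in plate): yield φR_n = 1.0×0.6×50×0.625×4.5 = 84.4 kips; rupture φR_n = 0.75×0.6×65×0.625×4.5 = 82.3 kips; take 82.3 kips (rupture).
Governing: min(31.3, 82.3) = 31.3 kips → weld metal.

31.3 kips (weld metal governs)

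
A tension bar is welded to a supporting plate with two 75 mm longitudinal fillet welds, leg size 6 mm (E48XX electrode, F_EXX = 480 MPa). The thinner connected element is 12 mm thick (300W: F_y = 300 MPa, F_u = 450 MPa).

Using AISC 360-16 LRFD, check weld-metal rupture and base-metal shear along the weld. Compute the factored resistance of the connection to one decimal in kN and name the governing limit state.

137.4 kN (weld metal governs)

Weld metal: throat = 0.707×6 = 4.242 mm, L = 2×75 = 150 mm. φR_n = 0.75 × 0.6 × 480 × 4.242 × 150 = 137.4 kN.
Base metal shear (12 mm plate): yield φR_n = 1.0×0.6×300×12×150 = 324.0 kN; rupture φR_n = 0.75×0.6×450×12×150 = 364.5 kN; take 324.0 kN (yield).
Governing: min(137.4, 324.0) = 137.4 kN → weld metal.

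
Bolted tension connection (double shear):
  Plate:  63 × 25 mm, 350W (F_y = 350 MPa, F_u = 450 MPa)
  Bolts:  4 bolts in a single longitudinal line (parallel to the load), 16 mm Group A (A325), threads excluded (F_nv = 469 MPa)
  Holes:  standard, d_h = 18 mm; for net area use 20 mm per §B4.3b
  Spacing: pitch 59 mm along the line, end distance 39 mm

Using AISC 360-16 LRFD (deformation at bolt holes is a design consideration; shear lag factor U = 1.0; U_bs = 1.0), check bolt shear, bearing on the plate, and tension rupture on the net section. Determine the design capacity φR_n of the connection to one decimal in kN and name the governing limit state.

Bolt shear: A_b = π(16)²/4 = 201.06 mm². φR_n = 0.75 × 469 × 201.06 × 4 × 2 = 565.8 kN.
Bearing (25 mm plate, F_u = 450 MPa): end bolts L_c = 39 − 18/2 = 30, R_n = min(1.2×30×25×450, 2.4×16×25×450) = 405 kN/bolt; interior L_c = 59 − 18 = 41, R_n = 432 kN/bolt. φR_n = 0.75 × (1×405 + 3×432) = 1275.8 kN.
Tension rupture (net): A_n = (63 − 1×20)×25 = 1075 mm² (U = 1.0, A_e = A_n). φR_n = 0.75 × 450 × 1075 = 362.8 kN.
Governing: min(565.8, 1275.8, 362.8) = 362.8 kN → net-section rupture.

362.8 kN (net-section rupture governs)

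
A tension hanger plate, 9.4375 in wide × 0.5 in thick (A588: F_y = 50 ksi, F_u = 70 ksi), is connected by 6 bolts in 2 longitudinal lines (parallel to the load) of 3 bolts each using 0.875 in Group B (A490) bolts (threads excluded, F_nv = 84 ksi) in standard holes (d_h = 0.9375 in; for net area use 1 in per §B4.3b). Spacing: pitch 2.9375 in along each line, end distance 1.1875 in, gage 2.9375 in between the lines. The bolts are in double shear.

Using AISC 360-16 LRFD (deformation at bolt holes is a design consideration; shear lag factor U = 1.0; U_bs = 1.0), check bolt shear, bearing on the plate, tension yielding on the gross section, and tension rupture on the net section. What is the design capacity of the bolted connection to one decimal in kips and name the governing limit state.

Bolt shear: A_b = π(0.875)²/4 = 0.60132 in². φR_n = 0.75 × 84 × 0.60132 × 6 × 2 = 454.6 kips.
Bearing (0.5 in plate, F_u = 70 ksi): end bolts L_c = 1.1875 − 0.9375/2 = 0.71875, R_n = min(1.2×0.71875×0.5×70, 2.4×0.875×0.5×70) = 30.188 kips/bolt; interior L_c = 2.9375 − 0.9375 = 2, R_n = 73.5 kips/bolt. φR_n = 0.75 × (2×30.188 + 4×73.5) = 265.8 kips.
Tension yield (gross): A_g = 9.4375×0.5 = 4.7188 in². φR_n = 0.90 × 50 × 4.7188 = 212.3 kips.
Tension rupture (net): A_n = (9.4375 − 2×1)×0.5 = 3.7188 in² (U = 1.0, A_e = A_n). φR_n = 0.75 × 70 × 3.7188 = 195.2 kips.
Governing: min(454.6, 265.8, 212.3, 195.2) = 195.2 kips → net-section rupture.

195.2 kips (net-section rupture governs)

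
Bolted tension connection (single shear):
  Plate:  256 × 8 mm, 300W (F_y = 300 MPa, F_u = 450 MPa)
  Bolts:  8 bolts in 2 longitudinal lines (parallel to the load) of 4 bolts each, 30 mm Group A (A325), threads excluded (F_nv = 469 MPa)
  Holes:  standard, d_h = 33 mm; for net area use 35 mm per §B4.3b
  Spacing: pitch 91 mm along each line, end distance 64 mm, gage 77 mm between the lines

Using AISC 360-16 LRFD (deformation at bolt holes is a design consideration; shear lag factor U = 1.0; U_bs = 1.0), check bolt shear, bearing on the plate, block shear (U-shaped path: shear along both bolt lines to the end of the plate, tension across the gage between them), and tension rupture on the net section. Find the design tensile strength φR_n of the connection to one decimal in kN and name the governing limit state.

502.2 kN (net-section rupture governs)

Bolt shear: A_b = π(30)²/4 = 706.86 mm². φR_n = 0.75 × 469 × 706.86 × 8 × 1 = 1989.1 kN.
Bearing (8 mm plate, F_u = 450 MPa): end bolts L_c = 64 − 33/2 = 47.5, R_n = min(1.2×47.5×8×450, 2.4×30×8×450) = 205.2 kN/bolt; interior L_c = 91 − 33 = 58, R_n = 250.56 kN/bolt. φR_n = 0.75 × (2×205.2 + 6×250.56) = 1435.3 kN.
Block shear: shear path 2×[64+3×91] = 2×337 mm, A_gv = 5392, A_nv = 2×(337 − 3.5×35)×8 = 3432 mm²; tension across gage: (77 − 1×35)×8 = 336 mm². R_n = min(0.6×450×3432, 0.6×300×5392) + 1.0×450×336 = min(926.64, 970.56) + 151.2 = 1077.8 kN. φR_n = 0.75 × 1077.8 = 808.4 kN.
Tension rupture (net): A_n = (256 − 2×35)×8 = 1488 mm² (U = 1.0, A_e = A_n). φR_n = 0.75 × 450 × 1488 = 502.2 kN.
Governing: min(1989.1, 1435.3, 808.4, 502.2) = 502.2 kN → net-section rupture.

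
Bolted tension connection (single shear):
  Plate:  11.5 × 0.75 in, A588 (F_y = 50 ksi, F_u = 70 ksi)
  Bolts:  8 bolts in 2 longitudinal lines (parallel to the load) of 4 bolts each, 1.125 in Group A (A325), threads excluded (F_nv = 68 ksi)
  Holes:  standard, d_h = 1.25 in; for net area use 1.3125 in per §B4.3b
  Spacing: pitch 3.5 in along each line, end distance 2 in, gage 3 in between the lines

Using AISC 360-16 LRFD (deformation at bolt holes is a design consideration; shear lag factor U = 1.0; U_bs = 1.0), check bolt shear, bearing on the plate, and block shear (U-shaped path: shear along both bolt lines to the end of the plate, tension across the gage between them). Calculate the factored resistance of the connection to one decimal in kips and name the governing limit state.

Bolt shear: A_b = π(1.125)²/4 = 0.99402 in². φR_n = 0.75 × 68 × 0.99402 × 8 × 1 = 405.6 kips.
Bearing (0.75 in plate, F_u = 70 ksi): end bolts L_c = 2 − 1.25/2 = 1.375, R_n = min(1.2×1.375×0.75×70, 2.4×1.125×0.75×70) = 86.625 kips/bolt; interior L_c = 3.5 − 1.25 = 2.25, R_n = 141.75 kips/bolt. φR_n = 0.75 × (2×86.625 + 6×141.75) = 767.8 kips.
Block shear: shear path 2×[2+3×3.5] = 2×12.5 in, A_gv = 18.75, A_nv = 2×(12.5 − 3.5×1.3125)×0.75 = 11.859 in²; tension across gage: (3 − 1×1.3125)×0.75 = 1.2656 in². R_n = min(0.6×70×11.859, 0.6×50×18.75) + 1.0×70×1.2656 = min(498.08, 562.5) + 88.592 = 586.67 kips. φR_n = 0.75 × 586.67 = 440.0 kips.
Governing: min(405.6, 767.8, 440.0) = 405.6 kips → bolt shear.

405.6 kips (bolt shear governs)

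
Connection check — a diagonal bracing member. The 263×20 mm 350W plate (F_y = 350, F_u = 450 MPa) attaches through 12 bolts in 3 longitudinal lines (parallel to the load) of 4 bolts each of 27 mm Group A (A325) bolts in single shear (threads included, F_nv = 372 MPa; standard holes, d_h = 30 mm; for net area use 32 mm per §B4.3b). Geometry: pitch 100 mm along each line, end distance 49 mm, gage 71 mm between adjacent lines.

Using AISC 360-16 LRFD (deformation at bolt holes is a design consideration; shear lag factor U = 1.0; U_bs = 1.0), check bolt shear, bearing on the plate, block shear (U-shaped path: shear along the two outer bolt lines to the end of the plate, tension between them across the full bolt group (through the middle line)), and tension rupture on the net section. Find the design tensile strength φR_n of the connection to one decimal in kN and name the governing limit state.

Bolt shear: A_b = π(27)²/4 = 572.56 mm². φR_n = 0.75 × 372 × 572.56 × 12 × 1 = 1916.9 kN.
Bearing (20 mm plate, F_u = 450 MPa): end bolts L_c = 49 − 30/2 = 34, R_n = min(1.2×34×20×450, 2.4×27×20×450) = 367.2 kN/bolt; interior L_c = 100 − 30 = 70, R_n = 583.2 kN/bolt. φR_n = 0.75 × (3×367.2 + 9×583.2) = 4762.8 kN.
Block shear: shear path 2×[49+3×100] = 2×349 mm, A_gv = 13960, A_nv = 2×(349 − 3.5×32)×20 = 9480 mm²; tension across gage: (142 − 2×32)×20 = 1560 mm². R_n = min(0.6×450×9480, 0.6×350×13960) + 1.0×450×1560 = min(2559.6, 2931.6) + 702 = 3261.6 kN. φR_n = 0.75 × 3261.6 = 2446.2 kN.
Tension rupture (net): A_n = (263 − 3×32)×20 = 3340 mm² (U = 1.0, A_e = A_n). φR_n = 0.75 × 450 × 3340 = 1127.3 kN.
Governing: min(1916.9, 4762.8, 2446.2, 1127.3) = 1127.3 kN → net-section rupture.

1127.3 kN (net-section rupture governs)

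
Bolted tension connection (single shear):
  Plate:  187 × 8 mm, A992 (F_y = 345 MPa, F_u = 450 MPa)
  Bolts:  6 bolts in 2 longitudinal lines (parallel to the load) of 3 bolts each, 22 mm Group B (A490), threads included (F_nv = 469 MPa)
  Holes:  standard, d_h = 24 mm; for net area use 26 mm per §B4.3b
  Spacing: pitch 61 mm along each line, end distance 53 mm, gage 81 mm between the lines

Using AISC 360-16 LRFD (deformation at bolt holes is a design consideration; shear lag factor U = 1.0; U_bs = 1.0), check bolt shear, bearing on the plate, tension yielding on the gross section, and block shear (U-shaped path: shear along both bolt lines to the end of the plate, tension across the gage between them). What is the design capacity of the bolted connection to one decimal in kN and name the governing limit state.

Bolt shear: A_b = π(22)²/4 = 380.13 mm². φR_n = 0.75 × 469 × 380.13 × 6 × 1 = 802.3 kN.
Bearing (8 mm plate, F_u = 450 MPa): end bolts L_c = 53 − 24/2 = 41, R_n = min(1.2×41×8×450, 2.4×22×8×450) = 177.12 kN/bolt; interior L_c = 61 − 24 = 37, R_n = 159.84 kN/bolt. φR_n = 0.75 × (2×177.12 + 4×159.84) = 745.2 kN.
Tension yield (gross): A_g = 187×8 = 1496 mm². φR_n = 0.90 × 345 × 1496 = 464.5 kN.
Block shear: shear path 2×[53+2×61] = 2×175 mm, A_gv = 2800, A_nv = 2×(175 − 2.5×26)×8 = 1760 mm²; tension across gage: (81 − 1×26)×8 = 440 mm². R_n = min(0.6×450×1760, 0.6×345×2800) + 1.0×450×440 = min(475.2, 579.6) + 198 = 673.2 kN. φR_n = 0.75 × 673.2 = 504.9 kN.
Governing: min(802.3, 745.2, 464.5, 504.9) = 464.5 kN → gross-section yield.

464.5 kN (gross-section yield governs)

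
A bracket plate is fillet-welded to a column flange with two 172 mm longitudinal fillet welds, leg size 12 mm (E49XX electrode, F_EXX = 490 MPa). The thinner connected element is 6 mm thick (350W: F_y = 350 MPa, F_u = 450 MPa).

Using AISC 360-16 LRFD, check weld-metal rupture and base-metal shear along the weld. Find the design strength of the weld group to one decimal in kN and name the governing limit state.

418.0 kN (base-metal shear governs)

Weld metal: throat = 0.707×12 = 8.484 mm, L = 2×172 = 344 mm. φR_n = 0.75 × 0.6 × 490 × 8.484 × 344 = 643.5 kN.
Base metal shear (6 mm plate): yield φR_n = 1.0×0.6×350×6×344 = 433.4 kN; rupture φR_n = 0.75×0.6×450×6×344 = 418.0 kN; take 418.0 kN (rupture).
Governing: min(643.5, 418.0) = 418.0 kN → base-metal shear.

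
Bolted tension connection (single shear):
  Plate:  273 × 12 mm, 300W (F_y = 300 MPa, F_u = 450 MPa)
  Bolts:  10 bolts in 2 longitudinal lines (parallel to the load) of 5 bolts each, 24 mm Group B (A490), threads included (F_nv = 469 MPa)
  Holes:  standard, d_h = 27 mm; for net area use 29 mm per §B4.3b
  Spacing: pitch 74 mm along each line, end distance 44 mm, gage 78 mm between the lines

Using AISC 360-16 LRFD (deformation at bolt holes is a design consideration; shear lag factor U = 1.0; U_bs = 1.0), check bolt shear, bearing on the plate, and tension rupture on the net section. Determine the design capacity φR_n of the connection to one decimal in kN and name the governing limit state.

Bolt shear: A_b = π(24)²/4 = 452.39 mm². φR_n = 0.75 × 469 × 452.39 × 10 × 1 = 1591.3 kN.
Bearing (12 mm plate, F_u = 450 MPa): end bolts L_c = 44 − 27/2 = 30.5, R_n = min(1.2×30.5×12×450, 2.4×24×12×450) = 197.64 kN/bolt; interior L_c = 74 − 27 = 47, R_n = 304.56 kN/bolt. φR_n = 0.75 × (2×197.64 + 8×304.56) = 2123.8 kN.
Tension rupture (net): A_n = (273 − 2×29)×12 = 2580 mm² (U = 1.0, A_e = A_n). φR_n = 0.75 × 450 × 2580 = 870.8 kN.
Governing: min(1591.3, 2123.8, 870.8) = 870.8 kN → net-section rupture.

870.8 kN (net-section rupture governs)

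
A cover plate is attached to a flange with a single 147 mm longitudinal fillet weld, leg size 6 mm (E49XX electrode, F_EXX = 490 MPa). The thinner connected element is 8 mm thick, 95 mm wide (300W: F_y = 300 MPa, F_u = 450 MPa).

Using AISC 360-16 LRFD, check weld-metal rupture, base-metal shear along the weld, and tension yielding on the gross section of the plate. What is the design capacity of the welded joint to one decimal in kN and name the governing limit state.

Weld metal: throat = 0.707×6 = 4.242 mm, L = 147 mm. φR_n = 0.75 × 0.6 × 490 × 4.242 × 147 = 137.5 kN.
Base metal shear (8 mm plate): yield φR_n = 1.0×0.6×300×8×147 = 211.7 kN; rupture φR_n = 0.75×0.6×450×8×147 = 238.1 kN; take 211.7 kN (yield).
Tension yield (gross): A_g = 95×8 = 760 mm². φR_n = 0.90 × 300 × 760 = 205.2 kN.
Governing: min(137.5, 211.7, 205.2) = 137.5 kN → weld metal.

137.5 kN (weld metal governs)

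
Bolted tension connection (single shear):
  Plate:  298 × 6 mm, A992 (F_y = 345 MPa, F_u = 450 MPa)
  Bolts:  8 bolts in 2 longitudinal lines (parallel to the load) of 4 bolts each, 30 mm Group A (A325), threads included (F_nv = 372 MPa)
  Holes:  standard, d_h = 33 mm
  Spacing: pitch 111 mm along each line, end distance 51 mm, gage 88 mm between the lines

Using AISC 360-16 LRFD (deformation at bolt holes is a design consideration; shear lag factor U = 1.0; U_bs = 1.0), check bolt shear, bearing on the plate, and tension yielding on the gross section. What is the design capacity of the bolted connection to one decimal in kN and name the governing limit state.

Bolt shear: A_b = π(30)²/4 = 706.86 mm². φR_n = 0.75 × 372 × 706.86 × 8 × 1 = 1577.7 kN.
Bearing (6 mm plate, F_u = 450 MPa): end bolts L_c = 51 − 33/2 = 34.5, R_n = min(1.2×34.5×6×450, 2.4×30×6×450) = 111.78 kN/bolt; interior L_c = 111 − 33 = 78, R_n = 194.4 kN/bolt. φR_n = 0.75 × (2×111.78 + 6×194.4) = 1042.5 kN.
Tension yield (gross): A_g = 298×6 = 1788 mm². φR_n = 0.90 × 345 × 1788 = 555.2 kN.
Governing: min(1577.7, 1042.5, 555.2) = 555.2 kN → gross-section yield.

555.2 kN (gross-section yield governs)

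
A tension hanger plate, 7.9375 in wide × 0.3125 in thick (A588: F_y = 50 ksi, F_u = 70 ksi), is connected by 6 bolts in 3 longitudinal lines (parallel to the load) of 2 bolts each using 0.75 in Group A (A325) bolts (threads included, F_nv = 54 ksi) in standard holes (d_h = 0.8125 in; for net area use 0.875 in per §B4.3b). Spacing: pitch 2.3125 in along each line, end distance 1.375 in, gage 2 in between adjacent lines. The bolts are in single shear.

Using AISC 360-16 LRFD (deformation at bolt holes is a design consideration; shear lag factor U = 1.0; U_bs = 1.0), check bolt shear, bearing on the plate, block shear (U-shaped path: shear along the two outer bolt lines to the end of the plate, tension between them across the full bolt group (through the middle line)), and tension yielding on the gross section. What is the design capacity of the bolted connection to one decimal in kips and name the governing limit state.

83.7 kips (block shear governs)

Bolt shear: A_b = π(0.75)²/4 = 0.44179 in². φR_n = 0.75 × 54 × 0.44179 × 6 × 1 = 107.4 kips.
Bearing (0.3125 in plate, F_u = 70 ksi): end bolts L_c = 1.375 − 0.8125/2 = 0.96875, R_n = min(1.2×0.96875×0.3125×70, 2.4×0.75×0.3125×70) = 25.43 kips/bolt; interior L_c = 2.3125 − 0.8125 = 1.5, R_n = 39.375 kips/bolt. φR_n = 0.75 × (3×25.43 + 3×39.375) = 145.8 kips.
Block shear: shear path 2×[1.375+1×2.3125] = 2×3.6875 in, A_gv = 2.3047, A_nv = 2×(3.6875 − 1.5×0.875)×0.3125 = 1.4844 in²; tension across gage: (4 − 2×0.875)×0.3125 = 0.70313 in². R_n = min(0.6×70×1.4844, 0.6×50×2.3047) + 1.0×70×0.70313 = min(62.345, 69.141) + 49.219 = 111.56 kips. φR_n = 0.75 × 111.56 = 83.7 kips.
Tension yield (gross): A_g = 7.9375×0.3125 = 2.4805 in². φR_n = 0.90 × 50 × 2.4805 = 111.6 kips.
Governing: min(107.4, 145.8, 83.7, 111.6) = 83.7 kips → block shear.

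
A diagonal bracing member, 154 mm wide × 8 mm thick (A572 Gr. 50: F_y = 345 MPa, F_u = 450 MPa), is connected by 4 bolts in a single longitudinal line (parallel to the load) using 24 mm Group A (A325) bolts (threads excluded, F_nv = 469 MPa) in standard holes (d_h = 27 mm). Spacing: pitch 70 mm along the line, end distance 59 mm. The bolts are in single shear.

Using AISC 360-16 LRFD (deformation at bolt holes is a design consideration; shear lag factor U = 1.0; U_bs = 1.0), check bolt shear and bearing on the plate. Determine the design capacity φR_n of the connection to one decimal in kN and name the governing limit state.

Bolt shear: A_b = π(24)²/4 = 452.39 mm². φR_n = 0.75 × 469 × 452.39 × 4 × 1 = 636.5 kN.
Bearing (8 mm plate, F_u = 450 MPa): end bolts L_c = 59 − 27/2 = 45.5, R_n = min(1.2×45.5×8×450, 2.4×24×8×450) = 196.56 kN/bolt; interior L_c = 70 − 27 = 43, R_n = 185.76 kN/bolt. φR_n = 0.75 × (1×196.56 + 3×185.76) = 565.4 kN.
Governing: min(636.5, 565.4) = 565.4 kN → bearing.

565.4 kN (bearing governs)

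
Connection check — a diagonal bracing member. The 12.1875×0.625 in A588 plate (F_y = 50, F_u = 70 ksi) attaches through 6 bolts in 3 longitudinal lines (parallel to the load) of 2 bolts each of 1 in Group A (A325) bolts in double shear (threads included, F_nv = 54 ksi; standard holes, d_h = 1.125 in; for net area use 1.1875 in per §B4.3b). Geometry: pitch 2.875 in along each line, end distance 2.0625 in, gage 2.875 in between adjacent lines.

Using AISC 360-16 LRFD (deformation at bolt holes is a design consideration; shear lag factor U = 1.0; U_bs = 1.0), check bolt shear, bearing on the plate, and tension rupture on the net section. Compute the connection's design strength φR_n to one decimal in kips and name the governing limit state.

Bolt shear: A_b = π(1)²/4 = 0.7854 in². φR_n = 0.75 × 54 × 0.7854 × 6 × 2 = 381.7 kips.
Bearing (0.625 in plate, F_u = 70 ksi): end bolts L_c = 2.0625 − 1.125/2 = 1.5, R_n = min(1.2×1.5×0.625×70, 2.4×1×0.625×70) = 78.75 kips/bolt; interior L_c = 2.875 − 1.125 = 1.75, R_n = 91.875 kips/bolt. φR_n = 0.75 × (3×78.75 + 3×91.875) = 383.9 kips.
Tension rupture (net): A_n = (12.1875 − 3×1.1875)×0.625 = 5.3906 in² (U = 1.0, A_e = A_n). φR_n = 0.75 × 70 × 5.3906 = 283.0 kips.
Governing: min(381.7, 383.9, 283.0) = 283.0 kips → net-section rupture.

283.0 kips (net-section rupture governs)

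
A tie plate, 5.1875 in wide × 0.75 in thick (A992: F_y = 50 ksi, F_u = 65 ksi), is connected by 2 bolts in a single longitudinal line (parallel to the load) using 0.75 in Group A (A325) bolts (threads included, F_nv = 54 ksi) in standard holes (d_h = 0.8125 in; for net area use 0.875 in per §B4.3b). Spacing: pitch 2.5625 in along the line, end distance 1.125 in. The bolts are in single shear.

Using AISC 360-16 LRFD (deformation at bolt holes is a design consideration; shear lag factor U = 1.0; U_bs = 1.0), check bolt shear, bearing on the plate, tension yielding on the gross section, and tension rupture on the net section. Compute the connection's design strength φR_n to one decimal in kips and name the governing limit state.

Bolt shear: A_b = π(0.75)²/4 = 0.44179 in². φR_n = 0.75 × 54 × 0.44179 × 2 × 1 = 35.8 kips.
Bearing (0.75 in plate, F_u = 65 ksi): end bolts L_c = 1.125 − 0.8125/2 = 0.71875, R_n = min(1.2×0.71875×0.75×65, 2.4×0.75×0.75×65) = 42.047 kips/bolt; interior L_c = 2.5625 − 0.8125 = 1.75, R_n = 87.75 kips/bolt. φR_n = 0.75 × (1×42.047 + 1×87.75) = 97.3 kips.
Tension yield (gross): A_g = 5.1875×0.75 = 3.8906 in². φR_n = 0.90 × 50 × 3.8906 = 175.1 kips.
Tension rupture (net): A_n = (5.1875 − 1×0.875)×0.75 = 3.2344 in² (U = 1.0, A_e = A_n). φR_n = 0.75 × 65 × 3.2344 = 157.7 kips.
Governing: min(35.8, 97.3, 175.1, 157.7) = 35.8 kips → bolt shear.

35.8 kips (bolt shear governs)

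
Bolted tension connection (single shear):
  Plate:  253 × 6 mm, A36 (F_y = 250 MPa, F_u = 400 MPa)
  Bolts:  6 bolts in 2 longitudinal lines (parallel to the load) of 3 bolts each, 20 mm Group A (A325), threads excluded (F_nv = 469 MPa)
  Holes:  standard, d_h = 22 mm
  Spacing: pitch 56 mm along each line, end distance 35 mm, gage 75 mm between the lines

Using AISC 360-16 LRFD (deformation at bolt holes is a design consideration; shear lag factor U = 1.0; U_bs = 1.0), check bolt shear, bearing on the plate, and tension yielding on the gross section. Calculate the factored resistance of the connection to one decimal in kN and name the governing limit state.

Bolt shear: A_b = π(20)²/4 = 314.16 mm². φR_n = 0.75 × 469 × 314.16 × 6 × 1 = 663.0 kN.
Bearing (6 mm plate, F_u = 400 MPa): end bolts L_c = 35 − 22/2 = 24, R_n = min(1.2×24×6×400, 2.4×20×6×400) = 69.12 kN/bolt; interior L_c = 56 − 22 = 34, R_n = 97.92 kN/bolt. φR_n = 0.75 × (2×69.12 + 4×97.92) = 397.4 kN.
Tension yield (gross): A_g = 253×6 = 1518 mm². φR_n = 0.90 × 250 × 1518 = 341.6 kN.
Governing: min(663.0, 397.4, 341.6) = 341.6 kN → gross-section yield.

341.6 kN (gross-section yield governs)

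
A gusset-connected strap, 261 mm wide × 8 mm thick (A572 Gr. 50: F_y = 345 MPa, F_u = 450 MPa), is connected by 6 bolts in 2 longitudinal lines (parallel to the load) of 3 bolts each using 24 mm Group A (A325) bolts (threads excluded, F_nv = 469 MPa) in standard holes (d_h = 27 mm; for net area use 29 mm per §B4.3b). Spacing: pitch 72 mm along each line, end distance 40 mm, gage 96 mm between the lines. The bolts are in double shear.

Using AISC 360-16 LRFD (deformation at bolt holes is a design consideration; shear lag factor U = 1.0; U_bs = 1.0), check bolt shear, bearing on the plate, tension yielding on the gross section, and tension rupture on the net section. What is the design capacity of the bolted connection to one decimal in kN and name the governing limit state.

Bolt shear: A_b = π(24)²/4 = 452.39 mm². φR_n = 0.75 × 469 × 452.39 × 6 × 2 = 1909.5 kN.
Bearing (8 mm plate, F_u = 450 MPa): end bolts L_c = 40 − 27/2 = 26.5, R_n = min(1.2×26.5×8×450, 2.4×24×8×450) = 114.48 kN/bolt; interior L_c = 72 − 27 = 45, R_n = 194.4 kN/bolt. φR_n = 0.75 × (2×114.48 + 4×194.4) = 754.9 kN.
Tension yield (gross): A_g = 261×8 = 2088 mm². φR_n = 0.90 × 345 × 2088 = 648.3 kN.
Tension rupture (net): A_n = (261 − 2×29)×8 = 1624 mm² (U = 1.0, A_e = A_n). φR_n = 0.75 × 450 × 1624 = 548.1 kN.
Governing: min(1909.5, 754.9, 648.3, 548.1) = 548.1 kN → net-section rupture.

548.1 kN (net-section rupture governs)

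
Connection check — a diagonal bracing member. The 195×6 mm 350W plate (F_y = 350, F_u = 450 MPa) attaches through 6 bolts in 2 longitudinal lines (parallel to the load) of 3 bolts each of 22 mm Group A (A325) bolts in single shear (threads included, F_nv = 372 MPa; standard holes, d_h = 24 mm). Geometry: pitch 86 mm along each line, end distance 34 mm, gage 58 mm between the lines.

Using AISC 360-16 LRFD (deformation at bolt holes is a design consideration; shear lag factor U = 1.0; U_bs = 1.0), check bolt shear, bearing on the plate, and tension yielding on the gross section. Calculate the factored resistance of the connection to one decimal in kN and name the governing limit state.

Bolt shear: A_b = π(22)²/4 = 380.13 mm². φR_n = 0.75 × 372 × 380.13 × 6 × 1 = 636.3 kN.
Bearing (6 mm plate, F_u = 450 MPa): end bolts L_c = 34 − 24/2 = 22, R_n = min(1.2×22×6×450, 2.4×22×6×450) = 71.28 kN/bolt; interior L_c = 86 − 24 = 62, R_n = 142.56 kN/bolt. φR_n = 0.75 × (2×71.28 + 4×142.56) = 534.6 kN.
Tension yield (gross): A_g = 195×6 = 1170 mm². φR_n = 0.90 × 350 × 1170 = 368.6 kN.
Governing: min(636.3, 534.6, 368.6) = 368.6 kN → gross-section yield.

368.6 kN (gross-section yield governs)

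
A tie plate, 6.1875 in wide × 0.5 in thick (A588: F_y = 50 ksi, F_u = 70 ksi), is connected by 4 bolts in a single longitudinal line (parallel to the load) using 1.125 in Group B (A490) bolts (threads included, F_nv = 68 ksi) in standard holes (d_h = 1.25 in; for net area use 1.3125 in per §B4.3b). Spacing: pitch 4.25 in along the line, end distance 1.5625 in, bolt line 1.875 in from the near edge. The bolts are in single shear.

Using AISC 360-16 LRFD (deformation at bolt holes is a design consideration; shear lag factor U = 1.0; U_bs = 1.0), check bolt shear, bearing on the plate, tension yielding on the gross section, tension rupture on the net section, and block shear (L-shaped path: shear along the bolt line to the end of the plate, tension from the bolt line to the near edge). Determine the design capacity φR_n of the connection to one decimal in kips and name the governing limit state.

128.0 kips (net-section rupture governs)

Bolt shear: A_b = π(1.125)²/4 = 0.99402 in². φR_n = 0.75 × 68 × 0.99402 × 4 × 1 = 202.8 kips.
Bearing (0.5 in plate, F_u = 70 ksi): end bolts L_c = 1.5625 − 1.25/2 = 0.9375, R_n = min(1.2×0.9375×0.5×70, 2.4×1.125×0.5×70) = 39.375 kips/bolt; interior L_c = 4.25 − 1.25 = 3, R_n = 94.5 kips/bolt. φR_n = 0.75 × (1×39.375 + 3×94.5) = 242.2 kips.
Tension yield (gross): A_g = 6.1875×0.5 = 3.0938 in². φR_n = 0.90 × 50 × 3.0938 = 139.2 kips.
Tension rupture (net): A_n = (6.1875 − 1×1.3125)×0.5 = 2.4375 in² (U = 1.0, A_e = A_n). φR_n = 0.75 × 70 × 2.4375 = 128.0 kips.
Block shear: shear path 1×[1.5625+3×4.25] = 1×14.3125 in, A_gv = 7.1563, A_nv = 1×(14.3125 − 3.5×1.3125)×0.5 = 4.8594 in²; tension to near edge: (1.875 − 0.5×1.3125)×0.5 = 0.60938 in². R_n = min(0.6×70×4.8594, 0.6×50×7.1563) + 1.0×70×0.60938 = min(204.09, 214.69) + 42.657 = 246.75 kips. φR_n = 0.75 × 246.75 = 185.1 kips.
Governing: min(202.8, 242.2, 139.2, 128.0, 185.1) = 128.0 kips → net-section rupture.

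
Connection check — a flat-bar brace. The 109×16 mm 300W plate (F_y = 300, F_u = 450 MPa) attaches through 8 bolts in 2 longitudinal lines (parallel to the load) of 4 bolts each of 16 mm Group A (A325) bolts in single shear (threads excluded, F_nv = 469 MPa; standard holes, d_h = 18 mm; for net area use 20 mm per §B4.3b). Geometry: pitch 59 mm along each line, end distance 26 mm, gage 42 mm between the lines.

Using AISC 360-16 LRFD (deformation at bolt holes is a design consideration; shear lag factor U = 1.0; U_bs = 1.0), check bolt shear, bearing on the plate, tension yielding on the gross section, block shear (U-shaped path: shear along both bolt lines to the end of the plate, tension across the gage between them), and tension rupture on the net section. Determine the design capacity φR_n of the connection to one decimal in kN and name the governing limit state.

372.6 kN (net-section rupture governs)

Bolt shear: A_b = π(16)²/4 = 201.06 mm². φR_n = 0.75 × 469 × 201.06 × 8 × 1 = 565.8 kN.
Bearing (16 mm plate, F_u = 450 MPa): end bolts L_c = 26 − 18/2 = 17, R_n = min(1.2×17×16×450, 2.4×16×16×450) = 146.88 kN/bolt; interior L_c = 59 − 18 = 41, R_n = 276.48 kN/bolt. φR_n = 0.75 × (2×146.88 + 6×276.48) = 1464.5 kN.
Tension yield (gross): A_g = 109×16 = 1744 mm². φR_n = 0.90 × 300 × 1744 = 470.9 kN.
Block shear: shear path 2×[26+3×59] = 2×203 mm, A_gv = 6496, A_nv = 2×(203 − 3.5×20)×16 = 4256 mm²; tension across gage: (42 − 1×20)×16 = 352 mm². R_n = min(0.6×450×4256, 0.6×300×6496) + 1.0×450×352 = min(1149.1, 1169.3) + 158.4 = 1307.5 kN. φR_n = 0.75 × 1307.5 = 980.6 kN.
Tension rupture (net): A_n = (109 − 2×20)×16 = 1104 mm² (U = 1.0, A_e = A_n). φR_n = 0.75 × 450 × 1104 = 372.6 kN.
Governing: min(565.8, 1464.5, 470.9, 980.6, 372.6) = 372.6 kN → net-section rupture.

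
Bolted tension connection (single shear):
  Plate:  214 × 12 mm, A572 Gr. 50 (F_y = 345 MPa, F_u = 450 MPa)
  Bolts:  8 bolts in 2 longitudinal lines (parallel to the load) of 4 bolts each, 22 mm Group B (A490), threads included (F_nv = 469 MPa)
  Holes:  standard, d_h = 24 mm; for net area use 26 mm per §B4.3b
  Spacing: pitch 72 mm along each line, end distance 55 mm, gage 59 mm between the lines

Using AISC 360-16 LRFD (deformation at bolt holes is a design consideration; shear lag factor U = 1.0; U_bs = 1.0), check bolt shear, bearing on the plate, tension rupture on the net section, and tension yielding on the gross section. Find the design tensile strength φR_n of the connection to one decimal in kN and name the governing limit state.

656.1 kN (net-section rupture governs)

Bolt shear: A_b = π(22)²/4 = 380.13 mm². φR_n = 0.75 × 469 × 380.13 × 8 × 1 = 1069.7 kN.
Bearing (12 mm plate, F_u = 450 MPa): end bolts L_c = 55 − 24/2 = 43, R_n = min(1.2×43×12×450, 2.4×22×12×450) = 278.64 kN/bolt; interior L_c = 72 − 24 = 48, R_n = 285.12 kN/bolt. φR_n = 0.75 × (2×278.64 + 6×285.12) = 1701.0 kN.
Tension rupture (net): A_n = (214 − 2×26)×12 = 1944 mm² (U = 1.0, A_e = A_n). φR_n = 0.75 × 450 × 1944 = 656.1 kN.
Tension yield (gross): A_g = 214×12 = 2568 mm². φR_n = 0.90 × 345 × 2568 = 797.4 kN.
Governing: min(1069.7, 1701.0, 656.1, 797.4) = 656.1 kN → net-section rupture.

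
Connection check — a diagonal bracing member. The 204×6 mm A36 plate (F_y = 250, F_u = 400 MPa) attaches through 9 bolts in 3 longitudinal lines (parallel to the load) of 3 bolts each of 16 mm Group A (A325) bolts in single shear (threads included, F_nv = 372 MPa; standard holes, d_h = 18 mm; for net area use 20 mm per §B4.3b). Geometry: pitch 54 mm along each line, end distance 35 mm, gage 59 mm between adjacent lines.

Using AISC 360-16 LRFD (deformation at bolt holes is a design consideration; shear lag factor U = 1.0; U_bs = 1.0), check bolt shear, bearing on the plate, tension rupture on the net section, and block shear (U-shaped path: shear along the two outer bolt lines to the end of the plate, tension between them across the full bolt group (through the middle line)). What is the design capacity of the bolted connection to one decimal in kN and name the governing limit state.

Bolt shear: A_b = π(16)²/4 = 201.06 mm². φR_n = 0.75 × 372 × 201.06 × 9 × 1 = 504.9 kN.
Bearing (6 mm plate, F_u = 400 MPa): end bolts L_c = 35 − 18/2 = 26, R_n = min(1.2×26×6×400, 2.4×16×6×400) = 74.88 kN/bolt; interior L_c = 54 − 18 = 36, R_n = 92.16 kN/bolt. φR_n = 0.75 × (3×74.88 + 6×92.16) = 583.2 kN.
Tension rupture (net): A_n = (204 − 3×20)×6 = 864 mm² (U = 1.0, A_e = A_n). φR_n = 0.75 × 400 × 864 = 259.2 kN.
Block shear: shear path 2×[35+2×54] = 2×143 mm, A_gv = 1716, A_nv = 2×(143 − 2.5×20)×6 = 1116 mm²; tension across gage: (118 − 2×20)×6 = 468 mm². R_n = min(0.6×400×1116, 0.6×250×1716) + 1.0×400×468 = min(267.84, 257.4) + 187.2 = 444.6 kN. φR_n = 0.75 × 444.6 = 333.5 kN.
Governing: min(504.9, 583.2, 259.2, 333.5) = 259.2 kN → net-section rupture.

259.2 kN (net-section rupture governs)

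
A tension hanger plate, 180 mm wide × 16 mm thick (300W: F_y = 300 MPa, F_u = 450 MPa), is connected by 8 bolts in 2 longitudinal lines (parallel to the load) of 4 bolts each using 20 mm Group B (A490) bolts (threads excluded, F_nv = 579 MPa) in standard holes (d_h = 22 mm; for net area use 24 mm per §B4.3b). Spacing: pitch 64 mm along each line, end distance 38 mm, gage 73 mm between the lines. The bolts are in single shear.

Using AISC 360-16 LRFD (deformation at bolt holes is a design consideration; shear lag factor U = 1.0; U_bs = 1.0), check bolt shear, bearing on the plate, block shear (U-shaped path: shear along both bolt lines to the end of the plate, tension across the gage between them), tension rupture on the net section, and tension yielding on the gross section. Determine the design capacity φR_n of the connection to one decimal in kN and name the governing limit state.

Bolt shear: A_b = π(20)²/4 = 314.16 mm². φR_n = 0.75 × 579 × 314.16 × 8 × 1 = 1091.4 kN.
Bearing (16 mm plate, F_u = 450 MPa): end bolts L_c = 38 − 22/2 = 27, R_n = min(1.2×27×16×450, 2.4×20×16×450) = 233.28 kN/bolt; interior L_c = 64 − 22 = 42, R_n = 345.6 kN/bolt. φR_n = 0.75 × (2×233.28 + 6×345.6) = 1905.1 kN.
Block shear: shear path 2×[38+3×64] = 2×230 mm, A_gv = 7360, A_nv = 2×(230 − 3.5×24)×16 = 4672 mm²; tension across gage: (73 − 1×24)×16 = 784 mm². R_n = min(0.6×450×4672, 0.6×300×7360) + 1.0×450×784 = min(1261.4, 1324.8) + 352.8 = 1614.2 kN. φR_n = 0.75 × 1614.2 = 1210.7 kN.
Tension rupture (net): A_n = (180 − 2×24)×16 = 2112 mm² (U = 1.0, A_e = A_n). φR_n = 0.75 × 450 × 2112 = 712.8 kN.
Tension yield (gross): A_g = 180×16 = 2880 mm². φR_n = 0.90 × 300 × 2880 = 777.6 kN.
Governing: min(1091.4, 1905.1, 1210.7, 712.8, 777.6) = 712.8 kN → net-section rupture.

712.8 kN (net-section rupture governs)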